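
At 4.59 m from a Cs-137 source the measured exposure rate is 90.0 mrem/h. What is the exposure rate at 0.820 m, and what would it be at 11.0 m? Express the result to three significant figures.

Since intensity falls as 1/r²,
At 0.820 m: (4.59/0.820)² = 31.33, so 90.0 × 31.33 = 2820 mrem/h
At 11.0 m: 2820 × (0.820/11.0)² = 2820 × 0.005557 = 15.67 mrem/h.

2820 mrem/h; 15.7 mrem/h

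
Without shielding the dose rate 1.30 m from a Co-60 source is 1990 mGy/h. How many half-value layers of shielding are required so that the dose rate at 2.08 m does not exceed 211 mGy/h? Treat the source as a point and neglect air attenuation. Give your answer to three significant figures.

At 2.08 m, distance alone gives (1.30/2.08)² = 0.3906, so 1990 × 0.3906 = 777.3 mGy/h.
Further attenuation needed: 777.3/211 = 3.684.
n = log₂(3.684) = 1.881 half-value layers.

1.88 half-value layers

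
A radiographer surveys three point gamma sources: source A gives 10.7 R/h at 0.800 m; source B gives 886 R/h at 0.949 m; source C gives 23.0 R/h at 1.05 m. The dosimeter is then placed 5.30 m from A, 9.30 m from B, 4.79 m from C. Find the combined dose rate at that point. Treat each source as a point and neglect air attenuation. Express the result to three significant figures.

10.6 R/h

By superposition, sum each source's inverse-square contribution:
A: 10.7 × (0.800/5.30)² = 0.2438 R/h
B: 886 × (0.949/9.30)² = 9.226 R/h
C: 23.0 × (1.05/4.79)² = 1.105 R/h
Total = 0.2438 + 9.226 + 1.105 = 10.57 R/h.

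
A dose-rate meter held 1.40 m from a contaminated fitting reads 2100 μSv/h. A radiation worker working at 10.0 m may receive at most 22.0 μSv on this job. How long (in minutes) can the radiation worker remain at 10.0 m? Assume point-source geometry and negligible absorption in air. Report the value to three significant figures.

By the inverse-square law, rate at 10.0 m:
2100 × (1.40/10.0)² = 2100 × 0.01960 = 41.16 μSv/h.
Stay time = 22.0 μSv ÷ 41.16 μSv/h = 0.5345 h = 32.07 min.

32.1 min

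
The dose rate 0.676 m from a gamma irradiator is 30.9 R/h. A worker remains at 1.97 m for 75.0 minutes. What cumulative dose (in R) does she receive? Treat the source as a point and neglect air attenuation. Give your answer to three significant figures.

Using I₁d₁² = I₂d₂², rate at 1.97 m:
30.9 × (0.676/1.97)² = 30.9 × 0.1178 = 3.640 R/h.
Dose = rate × time = 3.640 R/h × 1.250 h = 4.550 R.

4.55 R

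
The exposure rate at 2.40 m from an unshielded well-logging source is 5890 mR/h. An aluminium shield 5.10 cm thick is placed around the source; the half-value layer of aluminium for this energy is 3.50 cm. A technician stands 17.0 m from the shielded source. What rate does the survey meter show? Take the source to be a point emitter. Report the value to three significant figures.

Distance alone: 5890 × (2.40/17.0)² = 5890 × 0.01993 = 117.4 mR/h.
Shield: 5.10/3.50 = 1.457 half-value layers → attenuation 2^(−1.457) = 0.3642.
Combined: 117.4 × 0.3642 = 42.76 mR/h.

42.8 mR/h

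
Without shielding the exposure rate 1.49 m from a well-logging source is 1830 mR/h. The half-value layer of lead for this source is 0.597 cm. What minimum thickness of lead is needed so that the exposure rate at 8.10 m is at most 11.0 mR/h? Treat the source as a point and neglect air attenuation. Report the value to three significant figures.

1.49 cm

At 8.10 m, distance alone gives 1830 × (1.49/8.10)² = 1830 × 0.03384 = 61.93 mR/h.
Further attenuation needed: 61.93/11.0 = 5.630.
n = log₂(5.630) = 2.493 half-value layers.
Thickness = 2.493 × 0.597 cm = 1.488 cm.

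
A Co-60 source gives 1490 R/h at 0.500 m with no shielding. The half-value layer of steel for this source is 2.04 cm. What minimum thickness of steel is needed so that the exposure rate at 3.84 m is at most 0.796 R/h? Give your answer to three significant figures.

At 3.84 m, distance alone gives (0.500/3.84)² = 0.01695, so 1490 × 0.01695 = 25.26 R/h.
Further attenuation needed: 25.26/0.796 = 31.73.
n = log₂(31.73) = 4.988 half-value layers.
Thickness = 4.988 × 2.04 cm = 10.18 cm.

10.2 cm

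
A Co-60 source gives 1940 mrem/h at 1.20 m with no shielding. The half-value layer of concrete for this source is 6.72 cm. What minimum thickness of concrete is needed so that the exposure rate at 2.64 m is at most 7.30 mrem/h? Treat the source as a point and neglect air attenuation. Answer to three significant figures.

38.8 cm

At 2.64 m, distance alone gives 1940 × (1.20/2.64)² = 1940 × 0.2066 = 400.8 mrem/h.
Further attenuation needed: 400.8/7.30 = 54.90.
n = log₂(54.90) = 5.779 half-value layers.
Thickness = 5.779 × 6.72 cm = 38.83 cm.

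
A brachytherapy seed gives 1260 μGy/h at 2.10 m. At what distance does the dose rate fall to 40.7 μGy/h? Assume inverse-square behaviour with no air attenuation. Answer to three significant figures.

11.7 m

Applying the 1/r² law, d₂ = d₁·√(I₁/I₂).
I₁/I₂ = 1260/40.7 = 30.96, so d₂ = 2.10 × √30.96 = 11.68 m.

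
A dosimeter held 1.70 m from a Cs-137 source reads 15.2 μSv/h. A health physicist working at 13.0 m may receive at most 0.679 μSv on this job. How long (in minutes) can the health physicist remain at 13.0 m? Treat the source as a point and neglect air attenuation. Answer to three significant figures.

Intensity scales as (d₁/d₂)², so rate at 13.0 m:
(1.70/13.0)² = 0.01710, so 15.2 × 0.01710 = 0.2599 μSv/h.
Stay time = 0.679 μSv ÷ 0.2599 μSv/h = 2.613 h = 156.8 min.

157 min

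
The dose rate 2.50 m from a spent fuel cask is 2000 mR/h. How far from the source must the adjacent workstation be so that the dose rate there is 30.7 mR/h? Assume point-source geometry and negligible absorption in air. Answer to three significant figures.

20.2 m

Intensity scales as (d₁/d₂)², so d₂ = d₁·√(I₁/I₂).
I₁/I₂ = 2000/30.7 = 65.15, so d₂ = 2.50 × √65.15 = 20.18 m.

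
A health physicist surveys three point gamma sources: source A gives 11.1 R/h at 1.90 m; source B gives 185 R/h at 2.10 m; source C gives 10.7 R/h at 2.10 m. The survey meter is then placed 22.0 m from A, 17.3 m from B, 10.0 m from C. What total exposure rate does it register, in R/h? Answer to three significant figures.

3.28 R/h

By superposition, sum each source's inverse-square contribution:
A: 11.1 × (1.90/22.0)² = 0.08279 R/h
B: 185 × (2.10/17.3)² = 2.726 R/h
C: 10.7 × (2.10/10.0)² = 0.4719 R/h
Total = 0.08279 + 2.726 + 0.4719 = 3.281 R/h.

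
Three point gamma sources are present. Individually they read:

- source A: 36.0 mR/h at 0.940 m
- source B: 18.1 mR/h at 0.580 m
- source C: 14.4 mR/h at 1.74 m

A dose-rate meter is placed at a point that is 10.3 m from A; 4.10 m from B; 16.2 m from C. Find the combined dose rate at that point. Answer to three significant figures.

0.828 mR/h

By superposition, sum each source's inverse-square contribution:
A: 36.0 × (0.940/10.3)² = 0.2998 mR/h
B: 18.1 × (0.580/4.10)² = 0.3622 mR/h
C: 14.4 × (1.74/16.2)² = 0.1661 mR/h
Total = 0.2998 + 0.3622 + 0.1661 = 0.8281 mR/h.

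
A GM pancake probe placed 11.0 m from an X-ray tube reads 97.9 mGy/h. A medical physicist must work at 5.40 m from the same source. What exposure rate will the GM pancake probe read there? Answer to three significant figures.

By the inverse-square law, scaling from 11.0 m to 5.40 m:
97.9 × (11.0/5.40)² = 97.9 × 4.150 = 406.3 mGy/h.

406 mGy/h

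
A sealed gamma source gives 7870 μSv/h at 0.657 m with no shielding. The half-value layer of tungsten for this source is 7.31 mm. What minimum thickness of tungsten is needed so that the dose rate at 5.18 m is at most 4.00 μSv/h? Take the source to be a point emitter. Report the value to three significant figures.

36.4 mm

At 5.18 m, distance alone gives 7870 × (0.657/5.18)² = 7870 × 0.01609 = 126.6 μSv/h.
Further attenuation needed: 126.6/4.00 = 31.65.
n = log₂(31.65) = 4.984 half-value layers.
Thickness = 4.984 × 7.31 mm = 36.43 mm.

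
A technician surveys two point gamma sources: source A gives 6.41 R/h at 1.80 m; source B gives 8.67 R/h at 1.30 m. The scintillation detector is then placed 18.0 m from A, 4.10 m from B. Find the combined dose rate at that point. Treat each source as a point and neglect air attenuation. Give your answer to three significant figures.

By superposition, sum each source's inverse-square contribution:
A: 6.41 × (1.80/18.0)² = 0.06410 R/h
B: 8.67 × (1.30/4.10)² = 0.8716 R/h
Total = 0.06410 + 0.8716 = 0.9357 R/h.

0.936 R/h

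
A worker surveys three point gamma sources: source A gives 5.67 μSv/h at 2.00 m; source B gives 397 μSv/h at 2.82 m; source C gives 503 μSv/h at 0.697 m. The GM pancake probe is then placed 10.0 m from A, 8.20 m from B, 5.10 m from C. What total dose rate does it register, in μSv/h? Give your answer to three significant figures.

By superposition, sum each source's inverse-square contribution:
A: 5.67 × (2.00/10.0)² = 0.2268 μSv/h
B: 397 × (2.82/8.20)² = 46.95 μSv/h
C: 503 × (0.697/5.10)² = 9.395 μSv/h
Total = 0.2268 + 46.95 + 9.395 = 56.57 μSv/h.

56.6 μSv/h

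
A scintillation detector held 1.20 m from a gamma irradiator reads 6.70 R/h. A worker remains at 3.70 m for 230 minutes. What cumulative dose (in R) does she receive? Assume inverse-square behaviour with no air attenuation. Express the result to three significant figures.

Using I₁d₁² = I₂d₂², rate at 3.70 m:
(1.20/3.70)² = 0.1052, so 6.70 × 0.1052 = 0.7048 R/h.
Dose = rate × time = 0.7048 R/h × 3.833 h = 2.701 R.

2.70 R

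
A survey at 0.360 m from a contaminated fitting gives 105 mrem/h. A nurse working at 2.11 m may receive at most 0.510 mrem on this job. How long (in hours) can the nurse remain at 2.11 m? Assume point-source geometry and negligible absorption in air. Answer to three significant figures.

Using I₁d₁² = I₂d₂², rate at 2.11 m:
(0.360/2.11)² = 0.02911, so 105 × 0.02911 = 3.057 mrem/h.
Stay time = 0.510 mrem ÷ 3.057 mrem/h = 0.1668 h.

0.167 h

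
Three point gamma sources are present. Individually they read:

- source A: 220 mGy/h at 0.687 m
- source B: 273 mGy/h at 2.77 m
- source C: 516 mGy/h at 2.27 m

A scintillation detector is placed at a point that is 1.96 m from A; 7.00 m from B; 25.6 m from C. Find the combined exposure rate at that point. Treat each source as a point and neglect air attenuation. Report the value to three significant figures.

73.8 mGy/h

By superposition, sum each source's inverse-square contribution:
A: 220 × (0.687/1.96)² = 27.03 mGy/h
B: 273 × (2.77/7.00)² = 42.75 mGy/h
C: 516 × (2.27/25.6)² = 4.057 mGy/h
Total = 27.03 + 42.75 + 4.057 = 73.84 mGy/h.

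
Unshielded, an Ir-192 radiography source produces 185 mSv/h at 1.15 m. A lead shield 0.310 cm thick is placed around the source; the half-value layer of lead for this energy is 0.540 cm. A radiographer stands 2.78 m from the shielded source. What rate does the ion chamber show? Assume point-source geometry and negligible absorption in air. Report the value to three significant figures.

Distance alone: 185 × (1.15/2.78)² = 185 × 0.1711 = 31.65 mSv/h.
Shield: 0.310/0.540 = 0.5741 half-value layers → attenuation 2^(−0.5741) = 0.6717.
Combined: 31.65 × 0.6717 = 21.26 mSv/h.

21.3 mSv/h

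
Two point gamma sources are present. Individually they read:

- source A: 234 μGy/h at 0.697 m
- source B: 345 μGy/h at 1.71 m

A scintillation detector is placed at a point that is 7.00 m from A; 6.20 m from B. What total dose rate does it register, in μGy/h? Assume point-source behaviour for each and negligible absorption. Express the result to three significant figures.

28.6 μGy/h

By superposition, sum each source's inverse-square contribution:
A: 234 × (0.697/7.00)² = 2.320 μGy/h
B: 345 × (1.71/6.20)² = 26.24 μGy/h
Total = 2.320 + 26.24 = 28.56 μGy/h.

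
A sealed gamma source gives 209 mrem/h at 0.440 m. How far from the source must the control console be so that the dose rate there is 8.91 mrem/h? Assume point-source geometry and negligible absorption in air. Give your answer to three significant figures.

2.13 m

Intensity scales as (d₁/d₂)², so d₂ = d₁·√(I₁/I₂).
I₁/I₂ = 209/8.91 = 23.46, so d₂ = 0.440 × √23.46 = 2.131 m.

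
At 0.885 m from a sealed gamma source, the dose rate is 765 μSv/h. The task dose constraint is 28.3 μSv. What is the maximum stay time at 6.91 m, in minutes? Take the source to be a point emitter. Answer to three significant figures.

135 min

Intensity scales as (d₁/d₂)², so rate at 6.91 m:
765 × (0.885/6.91)² = 765 × 0.01640 = 12.55 μSv/h.
Stay time = 28.3 μSv ÷ 12.55 μSv/h = 2.255 h = 135.3 min.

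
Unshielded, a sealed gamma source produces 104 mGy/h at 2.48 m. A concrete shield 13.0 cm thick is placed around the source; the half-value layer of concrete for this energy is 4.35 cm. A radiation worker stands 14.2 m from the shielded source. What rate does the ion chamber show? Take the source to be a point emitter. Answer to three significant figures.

Distance alone: (2.48/14.2)² = 0.03050, so 104 × 0.03050 = 3.172 mGy/h.
Shield: 13.0/4.35 = 2.989 half-value layers → attenuation 2^(−2.989) = 0.1260.
Combined: 3.172 × 0.1260 = 0.3997 mGy/h.

0.400 mGy/h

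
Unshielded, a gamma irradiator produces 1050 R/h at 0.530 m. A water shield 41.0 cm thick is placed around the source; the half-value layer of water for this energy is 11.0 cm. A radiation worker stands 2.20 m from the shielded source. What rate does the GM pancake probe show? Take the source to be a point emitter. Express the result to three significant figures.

4.60 R/h

Distance alone: 1050 × (0.530/2.20)² = 1050 × 0.05804 = 60.94 R/h.
Shield: 41.0/11.0 = 3.727 half-value layers → attenuation 2^(−3.727) = 0.07552.
Combined: 60.94 × 0.07552 = 4.602 R/h.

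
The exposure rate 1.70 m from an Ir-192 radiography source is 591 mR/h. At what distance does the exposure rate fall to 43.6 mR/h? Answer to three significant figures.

Since intensity falls as 1/r², d₂ = d₁·√(I₁/I₂).
I₁/I₂ = 591/43.6 = 13.56, so d₂ = 1.70 × √13.56 = 6.260 m.

6.26 m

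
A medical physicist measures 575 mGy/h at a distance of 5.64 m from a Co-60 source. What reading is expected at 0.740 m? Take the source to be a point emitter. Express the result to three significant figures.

By the inverse-square law, the rate at 0.740 m is
575 × (5.64/0.740)² = 575 × 58.09 = 33400 mGy/h.

33400 mGy/h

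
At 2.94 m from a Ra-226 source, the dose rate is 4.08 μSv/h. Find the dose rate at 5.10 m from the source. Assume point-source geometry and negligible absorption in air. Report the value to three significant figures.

Using I₁d₁² = I₂d₂², the rate at 5.10 m is
4.08 × (2.94/5.10)² = 4.08 × 0.3323 = 1.356 μSv/h.

1.36 μSv/h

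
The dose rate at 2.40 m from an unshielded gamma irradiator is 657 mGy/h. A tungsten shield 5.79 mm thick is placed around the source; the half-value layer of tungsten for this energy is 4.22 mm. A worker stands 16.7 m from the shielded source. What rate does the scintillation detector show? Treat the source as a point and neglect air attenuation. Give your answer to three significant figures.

Distance alone: 657 × (2.40/16.7)² = 657 × 0.02065 = 13.57 mGy/h.
Shield: 5.79/4.22 = 1.372 half-value layers → attenuation 2^(−1.372) = 0.3864.
Combined: 13.57 × 0.3864 = 5.243 mGy/h.

5.24 mGy/h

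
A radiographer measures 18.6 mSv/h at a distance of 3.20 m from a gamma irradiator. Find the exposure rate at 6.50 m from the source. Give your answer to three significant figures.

Using I₁d₁² = I₂d₂², the rate at 6.50 m is
18.6 × (3.20/6.50)² = 18.6 × 0.2424 = 4.509 mSv/h.

4.51 mSv/h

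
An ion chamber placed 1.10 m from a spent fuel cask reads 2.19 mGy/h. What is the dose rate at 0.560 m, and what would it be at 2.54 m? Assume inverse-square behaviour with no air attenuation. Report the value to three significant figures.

8.45 mGy/h; 0.411 mGy/h

Using I₁d₁² = I₂d₂²,
At 0.560 m: 2.19 × (1.10/0.560)² = 2.19 × 3.858 = 8.449 mGy/h
At 2.54 m: (0.560/2.54)² = 0.04861, so 8.449 × 0.04861 = 0.4107 mGy/h.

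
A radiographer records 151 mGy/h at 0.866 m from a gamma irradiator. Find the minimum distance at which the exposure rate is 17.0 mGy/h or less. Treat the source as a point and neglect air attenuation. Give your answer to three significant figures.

2.58 m

Since intensity falls as 1/r², d₂ = d₁·√(I₁/I₂).
I₁/I₂ = 151/17.0 = 8.882, so d₂ = 0.866 × √8.882 = 2.581 m.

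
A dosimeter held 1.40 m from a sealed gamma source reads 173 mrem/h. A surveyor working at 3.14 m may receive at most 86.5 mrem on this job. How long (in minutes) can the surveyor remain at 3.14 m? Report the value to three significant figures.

Since intensity falls as 1/r², rate at 3.14 m:
173 × (1.40/3.14)² = 173 × 0.1988 = 34.39 mrem/h.
Stay time = 86.5 mrem ÷ 34.39 mrem/h = 2.515 h = 150.9 min.

151 min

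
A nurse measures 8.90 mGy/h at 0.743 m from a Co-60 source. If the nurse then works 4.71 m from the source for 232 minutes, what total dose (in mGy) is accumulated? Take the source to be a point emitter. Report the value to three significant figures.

0.856 mGy

By the inverse-square law, rate at 4.71 m:
(0.743/4.71)² = 0.02488, so 8.90 × 0.02488 = 0.2214 mGy/h.
Dose = rate × time = 0.2214 mGy/h × 3.867 h = 0.8562 mGy.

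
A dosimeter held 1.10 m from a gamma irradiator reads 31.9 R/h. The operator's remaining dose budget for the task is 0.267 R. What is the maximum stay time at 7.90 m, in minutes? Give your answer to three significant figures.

25.9 min

By the inverse-square law, rate at 7.90 m:
(1.10/7.90)² = 0.01939, so 31.9 × 0.01939 = 0.6185 R/h.
Stay time = 0.267 R ÷ 0.6185 R/h = 0.4317 h = 25.90 min.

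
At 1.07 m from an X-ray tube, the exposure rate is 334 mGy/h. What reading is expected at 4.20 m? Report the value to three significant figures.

Using I₁d₁² = I₂d₂², the rate at 4.20 m is
(1.07/4.20)² = 0.06490, so 334 × 0.06490 = 21.68 mGy/h.

21.7 mGy/h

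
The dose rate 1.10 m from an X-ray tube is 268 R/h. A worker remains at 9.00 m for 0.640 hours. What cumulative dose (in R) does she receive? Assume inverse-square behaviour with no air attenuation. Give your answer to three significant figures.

2.56 R

Using I₁d₁² = I₂d₂², rate at 9.00 m:
(1.10/9.00)² = 0.01494, so 268 × 0.01494 = 4.004 R/h.
Dose = rate × time = 4.004 R/h × 0.6400 h = 2.563 R.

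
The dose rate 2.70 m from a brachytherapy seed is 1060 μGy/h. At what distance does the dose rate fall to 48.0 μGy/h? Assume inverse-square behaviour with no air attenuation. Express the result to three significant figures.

12.7 m

Applying the 1/r² law, d₂ = d₁·√(I₁/I₂).
I₁/I₂ = 1060/48.0 = 22.08, so d₂ = 2.70 × √22.08 = 12.69 m.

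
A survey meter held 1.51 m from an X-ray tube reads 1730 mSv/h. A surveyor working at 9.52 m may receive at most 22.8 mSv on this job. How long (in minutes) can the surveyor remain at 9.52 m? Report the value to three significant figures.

31.4 min

Since intensity falls as 1/r², rate at 9.52 m:
(1.51/9.52)² = 0.02516, so 1730 × 0.02516 = 43.53 mSv/h.
Stay time = 22.8 mSv ÷ 43.53 mSv/h = 0.5238 h = 31.43 min.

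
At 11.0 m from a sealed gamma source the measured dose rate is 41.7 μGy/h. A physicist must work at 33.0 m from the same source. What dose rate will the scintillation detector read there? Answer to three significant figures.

4.63 μGy/h

Since intensity falls as 1/r², scaling from 11.0 m to 33.0 m:
41.7 × (11.0/33.0)² = 41.7 × 0.1111 = 4.633 μGy/h.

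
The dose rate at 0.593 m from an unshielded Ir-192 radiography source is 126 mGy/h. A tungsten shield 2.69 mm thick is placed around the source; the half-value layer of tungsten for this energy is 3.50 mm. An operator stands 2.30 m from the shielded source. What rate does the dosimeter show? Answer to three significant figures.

4.92 mGy/h

Distance alone: (0.593/2.30)² = 0.06647, so 126 × 0.06647 = 8.375 mGy/h.
Shield: 2.69/3.50 = 0.7686 half-value layers → attenuation 2^(−0.7686) = 0.5870.
Combined: 8.375 × 0.5870 = 4.916 mGy/h.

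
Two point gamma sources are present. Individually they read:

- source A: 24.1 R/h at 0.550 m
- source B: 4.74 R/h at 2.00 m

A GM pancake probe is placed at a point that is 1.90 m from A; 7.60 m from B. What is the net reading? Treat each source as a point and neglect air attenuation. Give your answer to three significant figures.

2.35 R/h

Each source contributes Iᵢ·(dᵢ/rᵢ)²; contributions add.
A: 24.1 × (0.550/1.90)² = 2.019 R/h
B: 4.74 × (2.00/7.60)² = 0.3283 R/h
Total = 2.019 + 0.3283 = 2.347 R/h.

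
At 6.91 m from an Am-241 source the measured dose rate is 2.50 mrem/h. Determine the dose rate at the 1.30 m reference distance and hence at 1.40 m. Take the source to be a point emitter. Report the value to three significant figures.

70.6 mrem/h; 60.9 mrem/h

By the inverse-square law,
At 1.30 m: 2.50 × (6.91/1.30)² = 2.50 × 28.25 = 70.62 mrem/h
At 1.40 m: 70.62 × (1.30/1.40)² = 70.62 × 0.8622 = 60.89 mrem/h.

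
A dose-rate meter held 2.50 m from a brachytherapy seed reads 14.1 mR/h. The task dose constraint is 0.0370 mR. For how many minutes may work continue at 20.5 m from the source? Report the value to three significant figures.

10.6 min

Using I₁d₁² = I₂d₂², rate at 20.5 m:
14.1 × (2.50/20.5)² = 14.1 × 0.01487 = 0.2097 mR/h.
Stay time = 0.0370 mR ÷ 0.2097 mR/h = 0.1764 h = 10.58 min.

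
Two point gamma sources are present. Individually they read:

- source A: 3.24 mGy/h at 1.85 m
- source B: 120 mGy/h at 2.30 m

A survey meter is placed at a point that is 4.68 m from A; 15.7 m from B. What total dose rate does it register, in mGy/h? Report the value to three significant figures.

3.08 mGy/h

By superposition, sum each source's inverse-square contribution:
A: 3.24 × (1.85/4.68)² = 0.5063 mGy/h
B: 120 × (2.30/15.7)² = 2.575 mGy/h
Total = 0.5063 + 2.575 = 3.081 mGy/h.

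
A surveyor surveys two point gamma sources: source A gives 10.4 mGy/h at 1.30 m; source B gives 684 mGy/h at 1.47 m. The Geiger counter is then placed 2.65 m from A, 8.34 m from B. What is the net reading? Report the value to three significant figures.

By superposition, sum each source's inverse-square contribution:
A: 10.4 × (1.30/2.65)² = 2.503 mGy/h
B: 684 × (1.47/8.34)² = 21.25 mGy/h
Total = 2.503 + 21.25 = 23.75 mGy/h.

23.8 mGy/h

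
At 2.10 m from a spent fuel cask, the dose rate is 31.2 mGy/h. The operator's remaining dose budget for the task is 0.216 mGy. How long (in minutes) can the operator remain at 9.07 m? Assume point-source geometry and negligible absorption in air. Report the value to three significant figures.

7.75 min

Since intensity falls as 1/r², rate at 9.07 m:
(2.10/9.07)² = 0.05361, so 31.2 × 0.05361 = 1.673 mGy/h.
Stay time = 0.216 mGy ÷ 1.673 mGy/h = 0.1291 h = 7.746 min.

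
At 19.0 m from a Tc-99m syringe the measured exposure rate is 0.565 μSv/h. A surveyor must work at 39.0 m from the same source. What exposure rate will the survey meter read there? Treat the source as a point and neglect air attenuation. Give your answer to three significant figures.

Intensity scales as (d₁/d₂)², so scaling from 19.0 m to 39.0 m:
(19.0/39.0)² = 0.2373, so 0.565 × 0.2373 = 0.1341 μSv/h.

0.134 μSv/h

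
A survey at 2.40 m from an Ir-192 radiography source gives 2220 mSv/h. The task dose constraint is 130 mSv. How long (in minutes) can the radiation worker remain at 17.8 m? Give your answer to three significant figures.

Using I₁d₁² = I₂d₂², rate at 17.8 m:
2220 × (2.40/17.8)² = 2220 × 0.01818 = 40.36 mSv/h.
Stay time = 130 mSv ÷ 40.36 mSv/h = 3.221 h = 193.3 min.

193 min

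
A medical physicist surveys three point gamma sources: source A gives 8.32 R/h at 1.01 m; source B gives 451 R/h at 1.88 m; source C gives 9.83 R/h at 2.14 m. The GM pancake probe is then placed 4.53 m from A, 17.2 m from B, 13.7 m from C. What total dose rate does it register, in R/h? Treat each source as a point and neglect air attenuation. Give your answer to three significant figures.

By superposition, sum each source's inverse-square contribution:
A: 8.32 × (1.01/4.53)² = 0.4136 R/h
B: 451 × (1.88/17.2)² = 5.388 R/h
C: 9.83 × (2.14/13.7)² = 0.2399 R/h
Total = 0.4136 + 5.388 + 0.2399 = 6.042 R/h.

6.04 R/h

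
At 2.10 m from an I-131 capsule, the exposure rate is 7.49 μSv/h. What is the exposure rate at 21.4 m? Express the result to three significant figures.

0.0721 μSv/h

Intensity scales as (d₁/d₂)², so the rate at 21.4 m is
(2.10/21.4)² = 0.009630, so 7.49 × 0.009630 = 0.07213 μSv/h.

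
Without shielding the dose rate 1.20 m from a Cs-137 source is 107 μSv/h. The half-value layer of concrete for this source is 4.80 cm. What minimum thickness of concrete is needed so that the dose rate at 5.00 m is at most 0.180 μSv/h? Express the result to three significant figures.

24.5 cm

At 5.00 m, distance alone gives 107 × (1.20/5.00)² = 107 × 0.05760 = 6.163 μSv/h.
Further attenuation needed: 6.163/0.180 = 34.24.
n = log₂(34.24) = 5.098 half-value layers.
Thickness = 5.098 × 4.80 cm = 24.47 cm.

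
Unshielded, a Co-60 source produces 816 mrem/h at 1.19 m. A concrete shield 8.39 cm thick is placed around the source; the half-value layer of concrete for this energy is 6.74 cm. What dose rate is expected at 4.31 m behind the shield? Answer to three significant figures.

26.2 mrem/h

Distance alone: 816 × (1.19/4.31)² = 816 × 0.07623 = 62.20 mrem/h.
Shield: 8.39/6.74 = 1.245 half-value layers → attenuation 2^(−1.245) = 0.4219.
Combined: 62.20 × 0.4219 = 26.24 mrem/h.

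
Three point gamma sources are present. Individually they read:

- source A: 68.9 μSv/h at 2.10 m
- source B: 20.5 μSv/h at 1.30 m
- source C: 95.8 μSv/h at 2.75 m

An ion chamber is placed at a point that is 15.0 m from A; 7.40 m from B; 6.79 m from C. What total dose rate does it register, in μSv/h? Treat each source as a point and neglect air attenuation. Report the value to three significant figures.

By superposition, sum each source's inverse-square contribution:
A: 68.9 × (2.10/15.0)² = 1.350 μSv/h
B: 20.5 × (1.30/7.40)² = 0.6327 μSv/h
C: 95.8 × (2.75/6.79)² = 15.71 μSv/h
Total = 1.350 + 0.6327 + 15.71 = 17.69 μSv/h.

17.7 μSv/h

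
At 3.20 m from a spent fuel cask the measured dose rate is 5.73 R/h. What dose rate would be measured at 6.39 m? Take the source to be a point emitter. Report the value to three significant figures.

1.44 R/h

Using I₁d₁² = I₂d₂², scaling from 3.20 m to 6.39 m:
5.73 × (3.20/6.39)² = 5.73 × 0.2508 = 1.437 R/h.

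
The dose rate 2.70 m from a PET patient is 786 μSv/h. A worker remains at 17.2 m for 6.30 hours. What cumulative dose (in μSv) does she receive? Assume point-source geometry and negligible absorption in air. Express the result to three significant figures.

122 μSv

By the inverse-square law, rate at 17.2 m:
(2.70/17.2)² = 0.02464, so 786 × 0.02464 = 19.37 μSv/h.
Dose = rate × time = 19.37 μSv/h × 6.300 h = 122.0 μSv.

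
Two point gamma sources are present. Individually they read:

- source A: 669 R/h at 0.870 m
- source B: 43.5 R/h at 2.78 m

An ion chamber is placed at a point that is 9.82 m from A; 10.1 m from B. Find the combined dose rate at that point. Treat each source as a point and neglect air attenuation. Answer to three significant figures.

Each source contributes Iᵢ·(dᵢ/rᵢ)²; contributions add.
A: 669 × (0.870/9.82)² = 5.251 R/h
B: 43.5 × (2.78/10.1)² = 3.296 R/h
Total = 5.251 + 3.296 = 8.547 R/h.

8.55 R/h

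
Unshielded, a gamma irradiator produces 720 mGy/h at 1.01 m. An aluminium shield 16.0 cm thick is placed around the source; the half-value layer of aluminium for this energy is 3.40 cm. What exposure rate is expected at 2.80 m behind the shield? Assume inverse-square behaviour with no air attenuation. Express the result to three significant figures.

Distance alone: 720 × (1.01/2.80)² = 720 × 0.1301 = 93.67 mGy/h.
Shield: 16.0/3.40 = 4.706 half-value layers → attenuation 2^(−4.706) = 0.03831.
Combined: 93.67 × 0.03831 = 3.588 mGy/h.

3.59 mGy/h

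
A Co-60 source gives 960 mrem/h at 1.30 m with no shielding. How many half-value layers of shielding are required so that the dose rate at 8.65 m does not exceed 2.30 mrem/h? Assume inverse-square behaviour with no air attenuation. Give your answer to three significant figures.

3.24 half-value layers

At 8.65 m, distance alone gives (1.30/8.65)² = 0.02259, so 960 × 0.02259 = 21.69 mrem/h.
Further attenuation needed: 21.69/2.30 = 9.430.
n = log₂(9.430) = 3.237 half-value layers.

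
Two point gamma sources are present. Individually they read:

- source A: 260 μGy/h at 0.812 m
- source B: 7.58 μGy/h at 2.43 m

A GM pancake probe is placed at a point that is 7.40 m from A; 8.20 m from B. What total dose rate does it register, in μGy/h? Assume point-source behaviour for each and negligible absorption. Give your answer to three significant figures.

3.80 μGy/h

By superposition, sum each source's inverse-square contribution:
A: 260 × (0.812/7.40)² = 3.131 μGy/h
B: 7.58 × (2.43/8.20)² = 0.6657 μGy/h
Total = 3.131 + 0.6657 = 3.797 μGy/h.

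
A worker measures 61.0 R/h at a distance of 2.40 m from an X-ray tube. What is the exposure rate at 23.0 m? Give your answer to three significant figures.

0.664 R/h

Intensity scales as (d₁/d₂)², so the rate at 23.0 m is
(2.40/23.0)² = 0.01089, so 61.0 × 0.01089 = 0.6643 R/h.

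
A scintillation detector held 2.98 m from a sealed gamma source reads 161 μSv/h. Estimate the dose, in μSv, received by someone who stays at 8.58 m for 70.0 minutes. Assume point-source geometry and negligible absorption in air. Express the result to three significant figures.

22.7 μSv

Applying the 1/r² law, rate at 8.58 m:
(2.98/8.58)² = 0.1206, so 161 × 0.1206 = 19.42 μSv/h.
Dose = rate × time = 19.42 μSv/h × 1.167 h = 22.66 μSv.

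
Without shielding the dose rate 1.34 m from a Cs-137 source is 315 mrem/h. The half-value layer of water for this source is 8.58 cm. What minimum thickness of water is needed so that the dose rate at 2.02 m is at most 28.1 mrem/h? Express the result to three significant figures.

19.8 cm

At 2.02 m, distance alone gives 315 × (1.34/2.02)² = 315 × 0.4401 = 138.6 mrem/h.
Further attenuation needed: 138.6/28.1 = 4.932.
n = log₂(4.932) = 2.302 half-value layers.
Thickness = 2.302 × 8.58 cm = 19.75 cm.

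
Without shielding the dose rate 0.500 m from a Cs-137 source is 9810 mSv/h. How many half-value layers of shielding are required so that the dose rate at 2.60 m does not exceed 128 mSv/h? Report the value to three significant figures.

At 2.60 m, distance alone gives 9810 × (0.500/2.60)² = 9810 × 0.03698 = 362.8 mSv/h.
Further attenuation needed: 362.8/128 = 2.834.
n = log₂(2.834) = 1.503 half-value layers.

1.50 half-value layers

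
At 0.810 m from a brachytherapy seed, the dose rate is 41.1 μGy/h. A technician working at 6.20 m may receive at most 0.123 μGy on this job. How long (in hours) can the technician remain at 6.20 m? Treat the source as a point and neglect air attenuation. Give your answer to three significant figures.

0.175 h

Since intensity falls as 1/r², rate at 6.20 m:
41.1 × (0.810/6.20)² = 41.1 × 0.01707 = 0.7016 μGy/h.
Stay time = 0.123 μGy ÷ 0.7016 μGy/h = 0.1753 h.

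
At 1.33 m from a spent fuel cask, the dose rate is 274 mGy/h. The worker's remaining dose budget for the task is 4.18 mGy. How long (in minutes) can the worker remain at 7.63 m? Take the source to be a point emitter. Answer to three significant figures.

30.1 min

By the inverse-square law, rate at 7.63 m:
274 × (1.33/7.63)² = 274 × 0.03038 = 8.324 mGy/h.
Stay time = 4.18 mGy ÷ 8.324 mGy/h = 0.5022 h = 30.13 min.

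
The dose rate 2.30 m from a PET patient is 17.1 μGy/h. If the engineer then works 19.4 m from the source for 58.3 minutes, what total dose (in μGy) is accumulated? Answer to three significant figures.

Since intensity falls as 1/r², rate at 19.4 m:
17.1 × (2.30/19.4)² = 17.1 × 0.01406 = 0.2404 μGy/h.
Dose = rate × time = 0.2404 μGy/h × 0.9717 h = 0.2336 μGy.

0.234 μGy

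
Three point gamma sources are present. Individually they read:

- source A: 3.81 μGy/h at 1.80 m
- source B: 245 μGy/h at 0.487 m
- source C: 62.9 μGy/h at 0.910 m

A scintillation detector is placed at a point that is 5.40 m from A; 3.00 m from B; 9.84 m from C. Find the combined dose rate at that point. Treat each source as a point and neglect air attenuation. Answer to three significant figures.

Each source contributes Iᵢ·(dᵢ/rᵢ)²; contributions add.
A: 3.81 × (1.80/5.40)² = 0.4233 μGy/h
B: 245 × (0.487/3.00)² = 6.456 μGy/h
C: 62.9 × (0.910/9.84)² = 0.5380 μGy/h
Total = 0.4233 + 6.456 + 0.5380 = 7.417 μGy/h.

7.42 μGy/h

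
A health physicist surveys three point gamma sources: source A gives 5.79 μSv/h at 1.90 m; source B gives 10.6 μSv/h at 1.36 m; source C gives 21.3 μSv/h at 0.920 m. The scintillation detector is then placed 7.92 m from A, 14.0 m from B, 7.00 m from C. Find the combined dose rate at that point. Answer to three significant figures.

Each source contributes Iᵢ·(dᵢ/rᵢ)²; contributions add.
A: 5.79 × (1.90/7.92)² = 0.3332 μSv/h
B: 10.6 × (1.36/14.0)² = 0.1000 μSv/h
C: 21.3 × (0.920/7.00)² = 0.3679 μSv/h
Total = 0.3332 + 0.1000 + 0.3679 = 0.8011 μSv/h.

0.801 μSv/h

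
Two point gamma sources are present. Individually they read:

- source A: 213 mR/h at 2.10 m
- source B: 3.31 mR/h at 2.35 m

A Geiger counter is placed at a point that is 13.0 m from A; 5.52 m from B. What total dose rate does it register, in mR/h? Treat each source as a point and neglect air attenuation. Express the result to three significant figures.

6.16 mR/h

By superposition, sum each source's inverse-square contribution:
A: 213 × (2.10/13.0)² = 5.558 mR/h
B: 3.31 × (2.35/5.52)² = 0.5999 mR/h
Total = 5.558 + 0.5999 = 6.158 mR/h.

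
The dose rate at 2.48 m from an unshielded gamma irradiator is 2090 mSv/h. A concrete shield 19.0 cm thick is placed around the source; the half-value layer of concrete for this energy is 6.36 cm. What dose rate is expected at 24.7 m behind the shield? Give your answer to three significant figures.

2.66 mSv/h

Distance alone: (2.48/24.7)² = 0.01008, so 2090 × 0.01008 = 21.07 mSv/h.
Shield: 19.0/6.36 = 2.987 half-value layers → attenuation 2^(−2.987) = 0.1261.
Combined: 21.07 × 0.1261 = 2.657 mSv/h.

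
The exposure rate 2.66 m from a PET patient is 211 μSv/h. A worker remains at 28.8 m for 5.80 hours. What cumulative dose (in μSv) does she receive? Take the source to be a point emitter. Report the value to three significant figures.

10.4 μSv

Applying the 1/r² law, rate at 28.8 m:
211 × (2.66/28.8)² = 211 × 0.008531 = 1.800 μSv/h.
Dose = rate × time = 1.800 μSv/h × 5.800 h = 10.44 μSv.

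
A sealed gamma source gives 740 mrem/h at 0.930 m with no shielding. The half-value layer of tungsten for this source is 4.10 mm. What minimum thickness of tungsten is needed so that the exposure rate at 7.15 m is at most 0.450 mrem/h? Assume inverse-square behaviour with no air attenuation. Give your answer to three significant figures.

At 7.15 m, distance alone gives (0.930/7.15)² = 0.01692, so 740 × 0.01692 = 12.52 mrem/h.
Further attenuation needed: 12.52/0.450 = 27.82.
n = log₂(27.82) = 4.798 half-value layers.
Thickness = 4.798 × 4.10 mm = 19.67 mm.

19.7 mm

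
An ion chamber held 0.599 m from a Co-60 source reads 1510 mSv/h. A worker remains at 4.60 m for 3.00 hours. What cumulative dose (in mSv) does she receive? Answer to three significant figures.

Applying the 1/r² law, rate at 4.60 m:
1510 × (0.599/4.60)² = 1510 × 0.01696 = 25.61 mSv/h.
Dose = rate × time = 25.61 mSv/h × 3.000 h = 76.83 mSv.

76.8 mSv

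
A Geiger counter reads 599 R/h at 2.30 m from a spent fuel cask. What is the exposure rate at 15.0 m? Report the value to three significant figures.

14.1 R/h

Since intensity falls as 1/r², the rate at 15.0 m is
599 × (2.30/15.0)² = 599 × 0.02351 = 14.08 R/h.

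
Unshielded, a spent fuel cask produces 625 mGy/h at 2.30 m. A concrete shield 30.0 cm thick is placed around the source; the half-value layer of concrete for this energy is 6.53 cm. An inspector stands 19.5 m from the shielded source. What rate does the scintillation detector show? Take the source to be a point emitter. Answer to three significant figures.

0.360 mGy/h

Distance alone: (2.30/19.5)² = 0.01391, so 625 × 0.01391 = 8.694 mGy/h.
Shield: 30.0/6.53 = 4.594 half-value layers → attenuation 2^(−4.594) = 0.04141.
Combined: 8.694 × 0.04141 = 0.3600 mGy/h.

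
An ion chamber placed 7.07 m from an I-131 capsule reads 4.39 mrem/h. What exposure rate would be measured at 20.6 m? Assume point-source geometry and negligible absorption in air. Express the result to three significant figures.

Using I₁d₁² = I₂d₂², scaling from 7.07 m to 20.6 m:
4.39 × (7.07/20.6)² = 4.39 × 0.1178 = 0.5171 mrem/h.

0.517 mrem/h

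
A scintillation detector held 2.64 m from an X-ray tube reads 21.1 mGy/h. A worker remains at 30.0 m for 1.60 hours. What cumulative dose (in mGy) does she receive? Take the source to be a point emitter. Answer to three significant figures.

Since intensity falls as 1/r², rate at 30.0 m:
(2.64/30.0)² = 0.007744, so 21.1 × 0.007744 = 0.1634 mGy/h.
Dose = rate × time = 0.1634 mGy/h × 1.600 h = 0.2614 mGy.

0.261 mGy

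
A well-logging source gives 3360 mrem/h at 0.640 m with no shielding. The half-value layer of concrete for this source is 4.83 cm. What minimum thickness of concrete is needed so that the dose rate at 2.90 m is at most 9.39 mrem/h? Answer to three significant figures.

At 2.90 m, distance alone gives (0.640/2.90)² = 0.04870, so 3360 × 0.04870 = 163.6 mrem/h.
Further attenuation needed: 163.6/9.39 = 17.42.
n = log₂(17.42) = 4.123 half-value layers.
Thickness = 4.123 × 4.83 cm = 19.91 cm.

19.9 cm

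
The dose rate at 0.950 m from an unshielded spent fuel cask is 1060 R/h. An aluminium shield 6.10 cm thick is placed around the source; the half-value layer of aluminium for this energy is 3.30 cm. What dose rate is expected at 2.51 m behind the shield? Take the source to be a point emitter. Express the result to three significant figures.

42.2 R/h

Distance alone: (0.950/2.51)² = 0.1433, so 1060 × 0.1433 = 151.9 R/h.
Shield: 6.10/3.30 = 1.848 half-value layers → attenuation 2^(−1.848) = 0.2778.
Combined: 151.9 × 0.2778 = 42.20 R/h.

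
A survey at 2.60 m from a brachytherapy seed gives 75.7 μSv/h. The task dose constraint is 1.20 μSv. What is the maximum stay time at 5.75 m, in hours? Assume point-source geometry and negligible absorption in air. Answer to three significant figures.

Using I₁d₁² = I₂d₂², rate at 5.75 m:
75.7 × (2.60/5.75)² = 75.7 × 0.2045 = 15.48 μSv/h.
Stay time = 1.20 μSv ÷ 15.48 μSv/h = 0.07752 h.

0.0775 h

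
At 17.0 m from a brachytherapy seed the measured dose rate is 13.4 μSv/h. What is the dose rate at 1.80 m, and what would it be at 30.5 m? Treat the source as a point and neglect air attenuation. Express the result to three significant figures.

Using I₁d₁² = I₂d₂²,
At 1.80 m: 13.4 × (17.0/1.80)² = 13.4 × 89.20 = 1195 μSv/h
At 30.5 m: 1195 × (1.80/30.5)² = 1195 × 0.003483 = 4.162 μSv/h.

1200 μSv/h; 4.16 μSv/h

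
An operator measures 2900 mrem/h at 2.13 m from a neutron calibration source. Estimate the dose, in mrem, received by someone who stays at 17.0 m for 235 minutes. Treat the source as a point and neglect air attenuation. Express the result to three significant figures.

Applying the 1/r² law, rate at 17.0 m:
(2.13/17.0)² = 0.01570, so 2900 × 0.01570 = 45.53 mrem/h.
Dose = rate × time = 45.53 mrem/h × 3.917 h = 178.3 mrem.

178 mrem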